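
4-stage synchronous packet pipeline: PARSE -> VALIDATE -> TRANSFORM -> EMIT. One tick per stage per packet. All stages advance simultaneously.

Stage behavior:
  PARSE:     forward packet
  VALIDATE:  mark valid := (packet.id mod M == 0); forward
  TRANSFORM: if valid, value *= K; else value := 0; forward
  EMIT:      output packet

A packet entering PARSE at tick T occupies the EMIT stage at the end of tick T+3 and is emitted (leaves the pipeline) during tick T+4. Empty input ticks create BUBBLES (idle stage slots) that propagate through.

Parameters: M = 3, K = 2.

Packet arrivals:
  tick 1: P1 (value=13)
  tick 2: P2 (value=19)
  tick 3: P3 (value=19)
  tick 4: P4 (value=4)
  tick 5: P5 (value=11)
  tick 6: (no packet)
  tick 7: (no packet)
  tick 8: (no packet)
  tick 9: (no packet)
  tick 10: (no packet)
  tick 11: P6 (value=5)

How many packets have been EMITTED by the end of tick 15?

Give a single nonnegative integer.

Tick 1: [PARSE:P1(v=13,ok=F), VALIDATE:-, TRANSFORM:-, EMIT:-] out:-; in:P1
Tick 2: [PARSE:P2(v=19,ok=F), VALIDATE:P1(v=13,ok=F), TRANSFORM:-, EMIT:-] out:-; in:P2
Tick 3: [PARSE:P3(v=19,ok=F), VALIDATE:P2(v=19,ok=F), TRANSFORM:P1(v=0,ok=F), EMIT:-] out:-; in:P3
Tick 4: [PARSE:P4(v=4,ok=F), VALIDATE:P3(v=19,ok=T), TRANSFORM:P2(v=0,ok=F), EMIT:P1(v=0,ok=F)] out:-; in:P4
Tick 5: [PARSE:P5(v=11,ok=F), VALIDATE:P4(v=4,ok=F), TRANSFORM:P3(v=38,ok=T), EMIT:P2(v=0,ok=F)] out:P1(v=0); in:P5
Tick 6: [PARSE:-, VALIDATE:P5(v=11,ok=F), TRANSFORM:P4(v=0,ok=F), EMIT:P3(v=38,ok=T)] out:P2(v=0); in:-
Tick 7: [PARSE:-, VALIDATE:-, TRANSFORM:P5(v=0,ok=F), EMIT:P4(v=0,ok=F)] out:P3(v=38); in:-
Tick 8: [PARSE:-, VALIDATE:-, TRANSFORM:-, EMIT:P5(v=0,ok=F)] out:P4(v=0); in:-
Tick 9: [PARSE:-, VALIDATE:-, TRANSFORM:-, EMIT:-] out:P5(v=0); in:-
Tick 10: [PARSE:-, VALIDATE:-, TRANSFORM:-, EMIT:-] out:-; in:-
Tick 11: [PARSE:P6(v=5,ok=F), VALIDATE:-, TRANSFORM:-, EMIT:-] out:-; in:P6
Tick 12: [PARSE:-, VALIDATE:P6(v=5,ok=T), TRANSFORM:-, EMIT:-] out:-; in:-
Tick 13: [PARSE:-, VALIDATE:-, TRANSFORM:P6(v=10,ok=T), EMIT:-] out:-; in:-
Tick 14: [PARSE:-, VALIDATE:-, TRANSFORM:-, EMIT:P6(v=10,ok=T)] out:-; in:-
Tick 15: [PARSE:-, VALIDATE:-, TRANSFORM:-, EMIT:-] out:P6(v=10); in:-
Emitted by tick 15: ['P1', 'P2', 'P3', 'P4', 'P5', 'P6']

Answer: 6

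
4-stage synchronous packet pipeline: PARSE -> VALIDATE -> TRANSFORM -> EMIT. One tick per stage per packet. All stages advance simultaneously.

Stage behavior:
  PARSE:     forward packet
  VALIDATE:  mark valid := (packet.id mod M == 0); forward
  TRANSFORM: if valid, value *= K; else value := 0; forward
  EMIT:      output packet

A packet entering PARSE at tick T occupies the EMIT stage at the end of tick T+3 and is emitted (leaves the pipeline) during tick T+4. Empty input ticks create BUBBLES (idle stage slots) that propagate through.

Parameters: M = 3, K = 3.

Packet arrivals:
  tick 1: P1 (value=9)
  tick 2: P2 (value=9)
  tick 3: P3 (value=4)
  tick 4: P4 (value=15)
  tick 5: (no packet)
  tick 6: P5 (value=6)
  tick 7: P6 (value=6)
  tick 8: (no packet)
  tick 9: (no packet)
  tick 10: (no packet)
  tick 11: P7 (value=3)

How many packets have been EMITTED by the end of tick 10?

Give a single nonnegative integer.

Answer: 5

Derivation:
Tick 1: [PARSE:P1(v=9,ok=F), VALIDATE:-, TRANSFORM:-, EMIT:-] out:-; in:P1
Tick 2: [PARSE:P2(v=9,ok=F), VALIDATE:P1(v=9,ok=F), TRANSFORM:-, EMIT:-] out:-; in:P2
Tick 3: [PARSE:P3(v=4,ok=F), VALIDATE:P2(v=9,ok=F), TRANSFORM:P1(v=0,ok=F), EMIT:-] out:-; in:P3
Tick 4: [PARSE:P4(v=15,ok=F), VALIDATE:P3(v=4,ok=T), TRANSFORM:P2(v=0,ok=F), EMIT:P1(v=0,ok=F)] out:-; in:P4
Tick 5: [PARSE:-, VALIDATE:P4(v=15,ok=F), TRANSFORM:P3(v=12,ok=T), EMIT:P2(v=0,ok=F)] out:P1(v=0); in:-
Tick 6: [PARSE:P5(v=6,ok=F), VALIDATE:-, TRANSFORM:P4(v=0,ok=F), EMIT:P3(v=12,ok=T)] out:P2(v=0); in:P5
Tick 7: [PARSE:P6(v=6,ok=F), VALIDATE:P5(v=6,ok=F), TRANSFORM:-, EMIT:P4(v=0,ok=F)] out:P3(v=12); in:P6
Tick 8: [PARSE:-, VALIDATE:P6(v=6,ok=T), TRANSFORM:P5(v=0,ok=F), EMIT:-] out:P4(v=0); in:-
Tick 9: [PARSE:-, VALIDATE:-, TRANSFORM:P6(v=18,ok=T), EMIT:P5(v=0,ok=F)] out:-; in:-
Tick 10: [PARSE:-, VALIDATE:-, TRANSFORM:-, EMIT:P6(v=18,ok=T)] out:P5(v=0); in:-
Emitted by tick 10: ['P1', 'P2', 'P3', 'P4', 'P5']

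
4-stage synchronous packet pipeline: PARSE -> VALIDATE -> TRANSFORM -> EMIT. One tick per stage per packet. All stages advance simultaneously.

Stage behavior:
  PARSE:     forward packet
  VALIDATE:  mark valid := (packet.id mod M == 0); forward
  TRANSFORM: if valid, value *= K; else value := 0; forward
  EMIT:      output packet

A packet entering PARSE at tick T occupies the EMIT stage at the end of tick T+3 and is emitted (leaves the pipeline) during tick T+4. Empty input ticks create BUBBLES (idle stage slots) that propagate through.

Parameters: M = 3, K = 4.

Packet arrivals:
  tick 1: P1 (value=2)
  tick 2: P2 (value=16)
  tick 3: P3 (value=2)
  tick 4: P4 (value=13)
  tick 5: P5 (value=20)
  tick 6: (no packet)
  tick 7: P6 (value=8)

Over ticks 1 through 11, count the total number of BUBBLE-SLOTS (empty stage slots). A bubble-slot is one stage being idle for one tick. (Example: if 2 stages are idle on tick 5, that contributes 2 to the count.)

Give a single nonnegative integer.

Tick 1: [PARSE:P1(v=2,ok=F), VALIDATE:-, TRANSFORM:-, EMIT:-] out:-; bubbles=3
Tick 2: [PARSE:P2(v=16,ok=F), VALIDATE:P1(v=2,ok=F), TRANSFORM:-, EMIT:-] out:-; bubbles=2
Tick 3: [PARSE:P3(v=2,ok=F), VALIDATE:P2(v=16,ok=F), TRANSFORM:P1(v=0,ok=F), EMIT:-] out:-; bubbles=1
Tick 4: [PARSE:P4(v=13,ok=F), VALIDATE:P3(v=2,ok=T), TRANSFORM:P2(v=0,ok=F), EMIT:P1(v=0,ok=F)] out:-; bubbles=0
Tick 5: [PARSE:P5(v=20,ok=F), VALIDATE:P4(v=13,ok=F), TRANSFORM:P3(v=8,ok=T), EMIT:P2(v=0,ok=F)] out:P1(v=0); bubbles=0
Tick 6: [PARSE:-, VALIDATE:P5(v=20,ok=F), TRANSFORM:P4(v=0,ok=F), EMIT:P3(v=8,ok=T)] out:P2(v=0); bubbles=1
Tick 7: [PARSE:P6(v=8,ok=F), VALIDATE:-, TRANSFORM:P5(v=0,ok=F), EMIT:P4(v=0,ok=F)] out:P3(v=8); bubbles=1
Tick 8: [PARSE:-, VALIDATE:P6(v=8,ok=T), TRANSFORM:-, EMIT:P5(v=0,ok=F)] out:P4(v=0); bubbles=2
Tick 9: [PARSE:-, VALIDATE:-, TRANSFORM:P6(v=32,ok=T), EMIT:-] out:P5(v=0); bubbles=3
Tick 10: [PARSE:-, VALIDATE:-, TRANSFORM:-, EMIT:P6(v=32,ok=T)] out:-; bubbles=3
Tick 11: [PARSE:-, VALIDATE:-, TRANSFORM:-, EMIT:-] out:P6(v=32); bubbles=4
Total bubble-slots: 20

Answer: 20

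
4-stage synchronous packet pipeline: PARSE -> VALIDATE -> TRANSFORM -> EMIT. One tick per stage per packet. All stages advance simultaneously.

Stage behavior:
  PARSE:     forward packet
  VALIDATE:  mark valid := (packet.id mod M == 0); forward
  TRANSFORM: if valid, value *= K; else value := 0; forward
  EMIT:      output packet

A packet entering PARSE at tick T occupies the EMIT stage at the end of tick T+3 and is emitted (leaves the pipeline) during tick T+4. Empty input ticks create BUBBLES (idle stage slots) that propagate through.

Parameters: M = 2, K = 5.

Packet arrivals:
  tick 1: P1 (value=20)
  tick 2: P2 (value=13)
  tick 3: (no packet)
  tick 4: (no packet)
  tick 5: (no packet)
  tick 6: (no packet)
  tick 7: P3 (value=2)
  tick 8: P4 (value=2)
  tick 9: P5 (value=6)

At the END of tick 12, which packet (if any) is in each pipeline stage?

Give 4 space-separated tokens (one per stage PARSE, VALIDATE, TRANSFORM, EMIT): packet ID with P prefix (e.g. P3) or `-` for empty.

Tick 1: [PARSE:P1(v=20,ok=F), VALIDATE:-, TRANSFORM:-, EMIT:-] out:-; in:P1
Tick 2: [PARSE:P2(v=13,ok=F), VALIDATE:P1(v=20,ok=F), TRANSFORM:-, EMIT:-] out:-; in:P2
Tick 3: [PARSE:-, VALIDATE:P2(v=13,ok=T), TRANSFORM:P1(v=0,ok=F), EMIT:-] out:-; in:-
Tick 4: [PARSE:-, VALIDATE:-, TRANSFORM:P2(v=65,ok=T), EMIT:P1(v=0,ok=F)] out:-; in:-
Tick 5: [PARSE:-, VALIDATE:-, TRANSFORM:-, EMIT:P2(v=65,ok=T)] out:P1(v=0); in:-
Tick 6: [PARSE:-, VALIDATE:-, TRANSFORM:-, EMIT:-] out:P2(v=65); in:-
Tick 7: [PARSE:P3(v=2,ok=F), VALIDATE:-, TRANSFORM:-, EMIT:-] out:-; in:P3
Tick 8: [PARSE:P4(v=2,ok=F), VALIDATE:P3(v=2,ok=F), TRANSFORM:-, EMIT:-] out:-; in:P4
Tick 9: [PARSE:P5(v=6,ok=F), VALIDATE:P4(v=2,ok=T), TRANSFORM:P3(v=0,ok=F), EMIT:-] out:-; in:P5
Tick 10: [PARSE:-, VALIDATE:P5(v=6,ok=F), TRANSFORM:P4(v=10,ok=T), EMIT:P3(v=0,ok=F)] out:-; in:-
Tick 11: [PARSE:-, VALIDATE:-, TRANSFORM:P5(v=0,ok=F), EMIT:P4(v=10,ok=T)] out:P3(v=0); in:-
Tick 12: [PARSE:-, VALIDATE:-, TRANSFORM:-, EMIT:P5(v=0,ok=F)] out:P4(v=10); in:-
At end of tick 12: ['-', '-', '-', 'P5']

Answer: - - - P5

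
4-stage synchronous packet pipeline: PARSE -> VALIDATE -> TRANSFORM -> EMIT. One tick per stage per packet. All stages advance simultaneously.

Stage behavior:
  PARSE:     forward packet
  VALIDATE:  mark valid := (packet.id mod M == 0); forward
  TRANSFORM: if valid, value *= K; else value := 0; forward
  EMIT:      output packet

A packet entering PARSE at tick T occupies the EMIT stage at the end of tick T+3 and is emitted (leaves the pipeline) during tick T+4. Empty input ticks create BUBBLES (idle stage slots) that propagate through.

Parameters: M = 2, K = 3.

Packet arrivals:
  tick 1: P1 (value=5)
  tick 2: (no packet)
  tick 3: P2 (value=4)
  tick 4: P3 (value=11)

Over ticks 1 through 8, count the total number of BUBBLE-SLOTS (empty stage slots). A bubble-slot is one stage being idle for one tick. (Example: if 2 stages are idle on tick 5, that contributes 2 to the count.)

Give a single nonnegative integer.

Tick 1: [PARSE:P1(v=5,ok=F), VALIDATE:-, TRANSFORM:-, EMIT:-] out:-; bubbles=3
Tick 2: [PARSE:-, VALIDATE:P1(v=5,ok=F), TRANSFORM:-, EMIT:-] out:-; bubbles=3
Tick 3: [PARSE:P2(v=4,ok=F), VALIDATE:-, TRANSFORM:P1(v=0,ok=F), EMIT:-] out:-; bubbles=2
Tick 4: [PARSE:P3(v=11,ok=F), VALIDATE:P2(v=4,ok=T), TRANSFORM:-, EMIT:P1(v=0,ok=F)] out:-; bubbles=1
Tick 5: [PARSE:-, VALIDATE:P3(v=11,ok=F), TRANSFORM:P2(v=12,ok=T), EMIT:-] out:P1(v=0); bubbles=2
Tick 6: [PARSE:-, VALIDATE:-, TRANSFORM:P3(v=0,ok=F), EMIT:P2(v=12,ok=T)] out:-; bubbles=2
Tick 7: [PARSE:-, VALIDATE:-, TRANSFORM:-, EMIT:P3(v=0,ok=F)] out:P2(v=12); bubbles=3
Tick 8: [PARSE:-, VALIDATE:-, TRANSFORM:-, EMIT:-] out:P3(v=0); bubbles=4
Total bubble-slots: 20

Answer: 20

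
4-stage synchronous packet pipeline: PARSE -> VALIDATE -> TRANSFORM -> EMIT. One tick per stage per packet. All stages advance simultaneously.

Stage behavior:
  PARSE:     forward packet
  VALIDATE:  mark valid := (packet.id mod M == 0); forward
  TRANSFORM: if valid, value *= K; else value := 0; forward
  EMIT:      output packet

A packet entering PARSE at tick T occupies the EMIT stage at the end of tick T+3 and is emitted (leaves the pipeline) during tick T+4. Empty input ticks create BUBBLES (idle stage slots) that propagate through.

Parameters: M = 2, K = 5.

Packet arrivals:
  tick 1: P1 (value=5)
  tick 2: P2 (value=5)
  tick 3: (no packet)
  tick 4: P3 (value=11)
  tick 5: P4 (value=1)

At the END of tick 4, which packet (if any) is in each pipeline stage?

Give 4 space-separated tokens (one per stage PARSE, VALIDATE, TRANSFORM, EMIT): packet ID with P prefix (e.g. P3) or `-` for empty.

Tick 1: [PARSE:P1(v=5,ok=F), VALIDATE:-, TRANSFORM:-, EMIT:-] out:-; in:P1
Tick 2: [PARSE:P2(v=5,ok=F), VALIDATE:P1(v=5,ok=F), TRANSFORM:-, EMIT:-] out:-; in:P2
Tick 3: [PARSE:-, VALIDATE:P2(v=5,ok=T), TRANSFORM:P1(v=0,ok=F), EMIT:-] out:-; in:-
Tick 4: [PARSE:P3(v=11,ok=F), VALIDATE:-, TRANSFORM:P2(v=25,ok=T), EMIT:P1(v=0,ok=F)] out:-; in:P3
At end of tick 4: ['P3', '-', 'P2', 'P1']

Answer: P3 - P2 P1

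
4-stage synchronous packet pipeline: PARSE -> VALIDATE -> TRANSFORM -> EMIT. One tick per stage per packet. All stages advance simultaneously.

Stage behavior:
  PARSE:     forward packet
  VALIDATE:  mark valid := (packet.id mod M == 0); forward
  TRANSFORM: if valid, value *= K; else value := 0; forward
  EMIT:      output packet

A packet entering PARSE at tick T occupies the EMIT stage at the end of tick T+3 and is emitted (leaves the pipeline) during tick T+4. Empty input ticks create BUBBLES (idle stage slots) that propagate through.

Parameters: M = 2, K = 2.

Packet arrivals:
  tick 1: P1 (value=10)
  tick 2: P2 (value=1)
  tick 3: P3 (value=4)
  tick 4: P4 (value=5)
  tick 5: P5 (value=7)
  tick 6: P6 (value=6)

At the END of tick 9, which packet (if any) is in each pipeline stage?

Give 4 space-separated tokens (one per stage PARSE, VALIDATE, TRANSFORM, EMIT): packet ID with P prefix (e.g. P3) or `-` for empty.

Answer: - - - P6

Derivation:
Tick 1: [PARSE:P1(v=10,ok=F), VALIDATE:-, TRANSFORM:-, EMIT:-] out:-; in:P1
Tick 2: [PARSE:P2(v=1,ok=F), VALIDATE:P1(v=10,ok=F), TRANSFORM:-, EMIT:-] out:-; in:P2
Tick 3: [PARSE:P3(v=4,ok=F), VALIDATE:P2(v=1,ok=T), TRANSFORM:P1(v=0,ok=F), EMIT:-] out:-; in:P3
Tick 4: [PARSE:P4(v=5,ok=F), VALIDATE:P3(v=4,ok=F), TRANSFORM:P2(v=2,ok=T), EMIT:P1(v=0,ok=F)] out:-; in:P4
Tick 5: [PARSE:P5(v=7,ok=F), VALIDATE:P4(v=5,ok=T), TRANSFORM:P3(v=0,ok=F), EMIT:P2(v=2,ok=T)] out:P1(v=0); in:P5
Tick 6: [PARSE:P6(v=6,ok=F), VALIDATE:P5(v=7,ok=F), TRANSFORM:P4(v=10,ok=T), EMIT:P3(v=0,ok=F)] out:P2(v=2); in:P6
Tick 7: [PARSE:-, VALIDATE:P6(v=6,ok=T), TRANSFORM:P5(v=0,ok=F), EMIT:P4(v=10,ok=T)] out:P3(v=0); in:-
Tick 8: [PARSE:-, VALIDATE:-, TRANSFORM:P6(v=12,ok=T), EMIT:P5(v=0,ok=F)] out:P4(v=10); in:-
Tick 9: [PARSE:-, VALIDATE:-, TRANSFORM:-, EMIT:P6(v=12,ok=T)] out:P5(v=0); in:-
At end of tick 9: ['-', '-', '-', 'P6']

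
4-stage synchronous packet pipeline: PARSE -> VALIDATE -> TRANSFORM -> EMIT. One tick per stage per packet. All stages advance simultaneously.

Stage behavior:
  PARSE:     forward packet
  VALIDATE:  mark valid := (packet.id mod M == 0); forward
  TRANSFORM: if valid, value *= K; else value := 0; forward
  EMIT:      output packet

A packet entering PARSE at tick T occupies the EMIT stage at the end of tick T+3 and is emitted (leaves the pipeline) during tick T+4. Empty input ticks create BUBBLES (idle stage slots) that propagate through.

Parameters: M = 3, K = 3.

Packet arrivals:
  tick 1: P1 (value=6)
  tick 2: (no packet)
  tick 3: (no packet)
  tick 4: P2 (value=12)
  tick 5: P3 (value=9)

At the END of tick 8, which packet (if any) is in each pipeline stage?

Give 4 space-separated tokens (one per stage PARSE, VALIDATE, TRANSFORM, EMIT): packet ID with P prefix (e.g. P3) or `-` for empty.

Answer: - - - P3

Derivation:
Tick 1: [PARSE:P1(v=6,ok=F), VALIDATE:-, TRANSFORM:-, EMIT:-] out:-; in:P1
Tick 2: [PARSE:-, VALIDATE:P1(v=6,ok=F), TRANSFORM:-, EMIT:-] out:-; in:-
Tick 3: [PARSE:-, VALIDATE:-, TRANSFORM:P1(v=0,ok=F), EMIT:-] out:-; in:-
Tick 4: [PARSE:P2(v=12,ok=F), VALIDATE:-, TRANSFORM:-, EMIT:P1(v=0,ok=F)] out:-; in:P2
Tick 5: [PARSE:P3(v=9,ok=F), VALIDATE:P2(v=12,ok=F), TRANSFORM:-, EMIT:-] out:P1(v=0); in:P3
Tick 6: [PARSE:-, VALIDATE:P3(v=9,ok=T), TRANSFORM:P2(v=0,ok=F), EMIT:-] out:-; in:-
Tick 7: [PARSE:-, VALIDATE:-, TRANSFORM:P3(v=27,ok=T), EMIT:P2(v=0,ok=F)] out:-; in:-
Tick 8: [PARSE:-, VALIDATE:-, TRANSFORM:-, EMIT:P3(v=27,ok=T)] out:P2(v=0); in:-
At end of tick 8: ['-', '-', '-', 'P3']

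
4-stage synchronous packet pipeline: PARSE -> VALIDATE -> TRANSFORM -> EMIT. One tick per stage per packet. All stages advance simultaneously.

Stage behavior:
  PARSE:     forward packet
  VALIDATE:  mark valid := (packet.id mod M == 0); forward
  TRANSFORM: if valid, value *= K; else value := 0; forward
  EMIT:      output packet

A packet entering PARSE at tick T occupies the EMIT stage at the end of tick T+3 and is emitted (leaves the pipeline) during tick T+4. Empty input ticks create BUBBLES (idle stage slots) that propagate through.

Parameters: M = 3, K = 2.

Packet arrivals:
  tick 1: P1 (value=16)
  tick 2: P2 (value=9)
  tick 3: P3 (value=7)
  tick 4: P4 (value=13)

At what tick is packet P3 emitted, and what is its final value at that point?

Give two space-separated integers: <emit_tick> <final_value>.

Tick 1: [PARSE:P1(v=16,ok=F), VALIDATE:-, TRANSFORM:-, EMIT:-] out:-; in:P1
Tick 2: [PARSE:P2(v=9,ok=F), VALIDATE:P1(v=16,ok=F), TRANSFORM:-, EMIT:-] out:-; in:P2
Tick 3: [PARSE:P3(v=7,ok=F), VALIDATE:P2(v=9,ok=F), TRANSFORM:P1(v=0,ok=F), EMIT:-] out:-; in:P3
Tick 4: [PARSE:P4(v=13,ok=F), VALIDATE:P3(v=7,ok=T), TRANSFORM:P2(v=0,ok=F), EMIT:P1(v=0,ok=F)] out:-; in:P4
Tick 5: [PARSE:-, VALIDATE:P4(v=13,ok=F), TRANSFORM:P3(v=14,ok=T), EMIT:P2(v=0,ok=F)] out:P1(v=0); in:-
Tick 6: [PARSE:-, VALIDATE:-, TRANSFORM:P4(v=0,ok=F), EMIT:P3(v=14,ok=T)] out:P2(v=0); in:-
Tick 7: [PARSE:-, VALIDATE:-, TRANSFORM:-, EMIT:P4(v=0,ok=F)] out:P3(v=14); in:-
Tick 8: [PARSE:-, VALIDATE:-, TRANSFORM:-, EMIT:-] out:P4(v=0); in:-
P3: arrives tick 3, valid=True (id=3, id%3=0), emit tick 7, final value 14

Answer: 7 14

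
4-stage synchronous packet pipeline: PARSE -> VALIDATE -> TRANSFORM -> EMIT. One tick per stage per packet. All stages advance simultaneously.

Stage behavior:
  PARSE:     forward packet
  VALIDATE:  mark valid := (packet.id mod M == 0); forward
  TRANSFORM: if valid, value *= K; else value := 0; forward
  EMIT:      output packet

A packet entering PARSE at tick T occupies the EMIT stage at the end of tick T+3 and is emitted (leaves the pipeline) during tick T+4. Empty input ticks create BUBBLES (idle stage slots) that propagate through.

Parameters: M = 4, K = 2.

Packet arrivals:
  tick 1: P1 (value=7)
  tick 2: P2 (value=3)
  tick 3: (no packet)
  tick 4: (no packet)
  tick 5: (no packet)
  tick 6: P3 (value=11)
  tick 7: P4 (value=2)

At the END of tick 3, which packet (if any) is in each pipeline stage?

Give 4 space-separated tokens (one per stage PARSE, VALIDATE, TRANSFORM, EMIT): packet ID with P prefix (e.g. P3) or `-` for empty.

Answer: - P2 P1 -

Derivation:
Tick 1: [PARSE:P1(v=7,ok=F), VALIDATE:-, TRANSFORM:-, EMIT:-] out:-; in:P1
Tick 2: [PARSE:P2(v=3,ok=F), VALIDATE:P1(v=7,ok=F), TRANSFORM:-, EMIT:-] out:-; in:P2
Tick 3: [PARSE:-, VALIDATE:P2(v=3,ok=F), TRANSFORM:P1(v=0,ok=F), EMIT:-] out:-; in:-
At end of tick 3: ['-', 'P2', 'P1', '-']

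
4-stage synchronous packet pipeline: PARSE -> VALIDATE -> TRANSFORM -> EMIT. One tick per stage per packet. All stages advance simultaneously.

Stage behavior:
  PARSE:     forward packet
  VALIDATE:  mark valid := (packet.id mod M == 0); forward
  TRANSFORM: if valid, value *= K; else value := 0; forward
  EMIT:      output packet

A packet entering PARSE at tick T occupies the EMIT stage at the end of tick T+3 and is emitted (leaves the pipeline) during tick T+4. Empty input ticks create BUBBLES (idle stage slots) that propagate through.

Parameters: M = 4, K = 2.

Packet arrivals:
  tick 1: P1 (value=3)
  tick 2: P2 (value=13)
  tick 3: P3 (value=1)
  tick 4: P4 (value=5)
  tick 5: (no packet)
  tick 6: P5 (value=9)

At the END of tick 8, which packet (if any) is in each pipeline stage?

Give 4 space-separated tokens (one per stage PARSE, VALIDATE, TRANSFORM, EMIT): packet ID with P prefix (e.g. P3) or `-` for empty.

Tick 1: [PARSE:P1(v=3,ok=F), VALIDATE:-, TRANSFORM:-, EMIT:-] out:-; in:P1
Tick 2: [PARSE:P2(v=13,ok=F), VALIDATE:P1(v=3,ok=F), TRANSFORM:-, EMIT:-] out:-; in:P2
Tick 3: [PARSE:P3(v=1,ok=F), VALIDATE:P2(v=13,ok=F), TRANSFORM:P1(v=0,ok=F), EMIT:-] out:-; in:P3
Tick 4: [PARSE:P4(v=5,ok=F), VALIDATE:P3(v=1,ok=F), TRANSFORM:P2(v=0,ok=F), EMIT:P1(v=0,ok=F)] out:-; in:P4
Tick 5: [PARSE:-, VALIDATE:P4(v=5,ok=T), TRANSFORM:P3(v=0,ok=F), EMIT:P2(v=0,ok=F)] out:P1(v=0); in:-
Tick 6: [PARSE:P5(v=9,ok=F), VALIDATE:-, TRANSFORM:P4(v=10,ok=T), EMIT:P3(v=0,ok=F)] out:P2(v=0); in:P5
Tick 7: [PARSE:-, VALIDATE:P5(v=9,ok=F), TRANSFORM:-, EMIT:P4(v=10,ok=T)] out:P3(v=0); in:-
Tick 8: [PARSE:-, VALIDATE:-, TRANSFORM:P5(v=0,ok=F), EMIT:-] out:P4(v=10); in:-
At end of tick 8: ['-', '-', 'P5', '-']

Answer: - - P5 -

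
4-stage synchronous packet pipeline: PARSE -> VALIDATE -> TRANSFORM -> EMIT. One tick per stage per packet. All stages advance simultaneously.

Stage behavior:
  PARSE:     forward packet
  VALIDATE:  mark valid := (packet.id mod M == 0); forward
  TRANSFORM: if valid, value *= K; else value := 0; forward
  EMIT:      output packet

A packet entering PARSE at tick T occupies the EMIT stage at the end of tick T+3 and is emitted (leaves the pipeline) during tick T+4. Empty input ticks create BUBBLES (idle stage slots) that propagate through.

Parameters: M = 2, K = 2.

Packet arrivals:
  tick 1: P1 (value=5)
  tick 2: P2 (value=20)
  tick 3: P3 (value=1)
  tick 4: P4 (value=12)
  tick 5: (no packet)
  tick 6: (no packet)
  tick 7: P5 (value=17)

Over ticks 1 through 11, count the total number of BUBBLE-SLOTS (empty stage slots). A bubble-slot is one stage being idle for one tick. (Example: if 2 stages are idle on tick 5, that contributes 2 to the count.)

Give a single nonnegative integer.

Tick 1: [PARSE:P1(v=5,ok=F), VALIDATE:-, TRANSFORM:-, EMIT:-] out:-; bubbles=3
Tick 2: [PARSE:P2(v=20,ok=F), VALIDATE:P1(v=5,ok=F), TRANSFORM:-, EMIT:-] out:-; bubbles=2
Tick 3: [PARSE:P3(v=1,ok=F), VALIDATE:P2(v=20,ok=T), TRANSFORM:P1(v=0,ok=F), EMIT:-] out:-; bubbles=1
Tick 4: [PARSE:P4(v=12,ok=F), VALIDATE:P3(v=1,ok=F), TRANSFORM:P2(v=40,ok=T), EMIT:P1(v=0,ok=F)] out:-; bubbles=0
Tick 5: [PARSE:-, VALIDATE:P4(v=12,ok=T), TRANSFORM:P3(v=0,ok=F), EMIT:P2(v=40,ok=T)] out:P1(v=0); bubbles=1
Tick 6: [PARSE:-, VALIDATE:-, TRANSFORM:P4(v=24,ok=T), EMIT:P3(v=0,ok=F)] out:P2(v=40); bubbles=2
Tick 7: [PARSE:P5(v=17,ok=F), VALIDATE:-, TRANSFORM:-, EMIT:P4(v=24,ok=T)] out:P3(v=0); bubbles=2
Tick 8: [PARSE:-, VALIDATE:P5(v=17,ok=F), TRANSFORM:-, EMIT:-] out:P4(v=24); bubbles=3
Tick 9: [PARSE:-, VALIDATE:-, TRANSFORM:P5(v=0,ok=F), EMIT:-] out:-; bubbles=3
Tick 10: [PARSE:-, VALIDATE:-, TRANSFORM:-, EMIT:P5(v=0,ok=F)] out:-; bubbles=3
Tick 11: [PARSE:-, VALIDATE:-, TRANSFORM:-, EMIT:-] out:P5(v=0); bubbles=4
Total bubble-slots: 24

Answer: 24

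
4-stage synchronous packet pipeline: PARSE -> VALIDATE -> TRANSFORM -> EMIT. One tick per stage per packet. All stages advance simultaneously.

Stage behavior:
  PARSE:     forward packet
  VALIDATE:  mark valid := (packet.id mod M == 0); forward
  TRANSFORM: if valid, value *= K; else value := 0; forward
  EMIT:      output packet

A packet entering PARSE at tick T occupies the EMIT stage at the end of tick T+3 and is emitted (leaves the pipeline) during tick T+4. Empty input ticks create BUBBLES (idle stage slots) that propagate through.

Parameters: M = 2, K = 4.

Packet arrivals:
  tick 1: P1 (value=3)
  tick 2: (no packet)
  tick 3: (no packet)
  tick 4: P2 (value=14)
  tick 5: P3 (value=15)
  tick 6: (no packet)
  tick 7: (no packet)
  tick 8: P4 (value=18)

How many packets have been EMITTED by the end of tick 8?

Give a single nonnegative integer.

Answer: 2

Derivation:
Tick 1: [PARSE:P1(v=3,ok=F), VALIDATE:-, TRANSFORM:-, EMIT:-] out:-; in:P1
Tick 2: [PARSE:-, VALIDATE:P1(v=3,ok=F), TRANSFORM:-, EMIT:-] out:-; in:-
Tick 3: [PARSE:-, VALIDATE:-, TRANSFORM:P1(v=0,ok=F), EMIT:-] out:-; in:-
Tick 4: [PARSE:P2(v=14,ok=F), VALIDATE:-, TRANSFORM:-, EMIT:P1(v=0,ok=F)] out:-; in:P2
Tick 5: [PARSE:P3(v=15,ok=F), VALIDATE:P2(v=14,ok=T), TRANSFORM:-, EMIT:-] out:P1(v=0); in:P3
Tick 6: [PARSE:-, VALIDATE:P3(v=15,ok=F), TRANSFORM:P2(v=56,ok=T), EMIT:-] out:-; in:-
Tick 7: [PARSE:-, VALIDATE:-, TRANSFORM:P3(v=0,ok=F), EMIT:P2(v=56,ok=T)] out:-; in:-
Tick 8: [PARSE:P4(v=18,ok=F), VALIDATE:-, TRANSFORM:-, EMIT:P3(v=0,ok=F)] out:P2(v=56); in:P4
Emitted by tick 8: ['P1', 'P2']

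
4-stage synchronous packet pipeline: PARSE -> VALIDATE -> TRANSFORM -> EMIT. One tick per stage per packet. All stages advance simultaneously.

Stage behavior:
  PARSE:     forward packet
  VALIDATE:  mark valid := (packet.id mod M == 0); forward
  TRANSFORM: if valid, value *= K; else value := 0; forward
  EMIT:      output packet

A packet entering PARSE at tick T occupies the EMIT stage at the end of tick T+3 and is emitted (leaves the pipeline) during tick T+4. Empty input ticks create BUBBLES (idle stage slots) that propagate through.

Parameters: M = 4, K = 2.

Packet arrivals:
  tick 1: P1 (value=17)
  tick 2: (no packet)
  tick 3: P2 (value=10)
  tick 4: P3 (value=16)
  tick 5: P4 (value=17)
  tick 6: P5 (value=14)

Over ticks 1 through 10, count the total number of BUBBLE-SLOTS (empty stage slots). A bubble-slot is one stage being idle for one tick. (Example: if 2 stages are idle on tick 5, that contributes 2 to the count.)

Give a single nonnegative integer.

Answer: 20

Derivation:
Tick 1: [PARSE:P1(v=17,ok=F), VALIDATE:-, TRANSFORM:-, EMIT:-] out:-; bubbles=3
Tick 2: [PARSE:-, VALIDATE:P1(v=17,ok=F), TRANSFORM:-, EMIT:-] out:-; bubbles=3
Tick 3: [PARSE:P2(v=10,ok=F), VALIDATE:-, TRANSFORM:P1(v=0,ok=F), EMIT:-] out:-; bubbles=2
Tick 4: [PARSE:P3(v=16,ok=F), VALIDATE:P2(v=10,ok=F), TRANSFORM:-, EMIT:P1(v=0,ok=F)] out:-; bubbles=1
Tick 5: [PARSE:P4(v=17,ok=F), VALIDATE:P3(v=16,ok=F), TRANSFORM:P2(v=0,ok=F), EMIT:-] out:P1(v=0); bubbles=1
Tick 6: [PARSE:P5(v=14,ok=F), VALIDATE:P4(v=17,ok=T), TRANSFORM:P3(v=0,ok=F), EMIT:P2(v=0,ok=F)] out:-; bubbles=0
Tick 7: [PARSE:-, VALIDATE:P5(v=14,ok=F), TRANSFORM:P4(v=34,ok=T), EMIT:P3(v=0,ok=F)] out:P2(v=0); bubbles=1
Tick 8: [PARSE:-, VALIDATE:-, TRANSFORM:P5(v=0,ok=F), EMIT:P4(v=34,ok=T)] out:P3(v=0); bubbles=2
Tick 9: [PARSE:-, VALIDATE:-, TRANSFORM:-, EMIT:P5(v=0,ok=F)] out:P4(v=34); bubbles=3
Tick 10: [PARSE:-, VALIDATE:-, TRANSFORM:-, EMIT:-] out:P5(v=0); bubbles=4
Total bubble-slots: 20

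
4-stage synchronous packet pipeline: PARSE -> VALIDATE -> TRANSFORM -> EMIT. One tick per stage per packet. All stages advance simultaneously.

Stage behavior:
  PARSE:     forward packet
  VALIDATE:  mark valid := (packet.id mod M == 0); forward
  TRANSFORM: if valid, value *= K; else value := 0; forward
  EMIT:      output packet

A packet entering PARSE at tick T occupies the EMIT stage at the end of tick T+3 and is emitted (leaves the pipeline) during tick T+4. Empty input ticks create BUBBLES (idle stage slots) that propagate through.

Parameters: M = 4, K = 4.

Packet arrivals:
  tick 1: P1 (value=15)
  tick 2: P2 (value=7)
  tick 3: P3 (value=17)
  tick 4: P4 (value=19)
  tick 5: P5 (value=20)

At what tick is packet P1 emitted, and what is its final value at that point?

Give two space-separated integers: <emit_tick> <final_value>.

Answer: 5 0

Derivation:
Tick 1: [PARSE:P1(v=15,ok=F), VALIDATE:-, TRANSFORM:-, EMIT:-] out:-; in:P1
Tick 2: [PARSE:P2(v=7,ok=F), VALIDATE:P1(v=15,ok=F), TRANSFORM:-, EMIT:-] out:-; in:P2
Tick 3: [PARSE:P3(v=17,ok=F), VALIDATE:P2(v=7,ok=F), TRANSFORM:P1(v=0,ok=F), EMIT:-] out:-; in:P3
Tick 4: [PARSE:P4(v=19,ok=F), VALIDATE:P3(v=17,ok=F), TRANSFORM:P2(v=0,ok=F), EMIT:P1(v=0,ok=F)] out:-; in:P4
Tick 5: [PARSE:P5(v=20,ok=F), VALIDATE:P4(v=19,ok=T), TRANSFORM:P3(v=0,ok=F), EMIT:P2(v=0,ok=F)] out:P1(v=0); in:P5
Tick 6: [PARSE:-, VALIDATE:P5(v=20,ok=F), TRANSFORM:P4(v=76,ok=T), EMIT:P3(v=0,ok=F)] out:P2(v=0); in:-
Tick 7: [PARSE:-, VALIDATE:-, TRANSFORM:P5(v=0,ok=F), EMIT:P4(v=76,ok=T)] out:P3(v=0); in:-
Tick 8: [PARSE:-, VALIDATE:-, TRANSFORM:-, EMIT:P5(v=0,ok=F)] out:P4(v=76); in:-
Tick 9: [PARSE:-, VALIDATE:-, TRANSFORM:-, EMIT:-] out:P5(v=0); in:-
P1: arrives tick 1, valid=False (id=1, id%4=1), emit tick 5, final value 0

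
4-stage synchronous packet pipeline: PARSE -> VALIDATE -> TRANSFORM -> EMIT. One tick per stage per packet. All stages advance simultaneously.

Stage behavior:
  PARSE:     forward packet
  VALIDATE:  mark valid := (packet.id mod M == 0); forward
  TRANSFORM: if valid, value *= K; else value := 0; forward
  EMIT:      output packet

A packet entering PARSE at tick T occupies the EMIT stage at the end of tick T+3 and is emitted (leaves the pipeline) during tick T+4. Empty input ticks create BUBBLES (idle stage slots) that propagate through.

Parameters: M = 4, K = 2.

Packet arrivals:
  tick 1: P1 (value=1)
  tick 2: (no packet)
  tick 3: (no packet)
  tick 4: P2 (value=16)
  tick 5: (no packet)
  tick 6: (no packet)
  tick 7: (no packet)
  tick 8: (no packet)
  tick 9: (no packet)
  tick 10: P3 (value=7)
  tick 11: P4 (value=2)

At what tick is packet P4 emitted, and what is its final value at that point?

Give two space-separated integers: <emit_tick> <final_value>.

Tick 1: [PARSE:P1(v=1,ok=F), VALIDATE:-, TRANSFORM:-, EMIT:-] out:-; in:P1
Tick 2: [PARSE:-, VALIDATE:P1(v=1,ok=F), TRANSFORM:-, EMIT:-] out:-; in:-
Tick 3: [PARSE:-, VALIDATE:-, TRANSFORM:P1(v=0,ok=F), EMIT:-] out:-; in:-
Tick 4: [PARSE:P2(v=16,ok=F), VALIDATE:-, TRANSFORM:-, EMIT:P1(v=0,ok=F)] out:-; in:P2
Tick 5: [PARSE:-, VALIDATE:P2(v=16,ok=F), TRANSFORM:-, EMIT:-] out:P1(v=0); in:-
Tick 6: [PARSE:-, VALIDATE:-, TRANSFORM:P2(v=0,ok=F), EMIT:-] out:-; in:-
Tick 7: [PARSE:-, VALIDATE:-, TRANSFORM:-, EMIT:P2(v=0,ok=F)] out:-; in:-
Tick 8: [PARSE:-, VALIDATE:-, TRANSFORM:-, EMIT:-] out:P2(v=0); in:-
Tick 9: [PARSE:-, VALIDATE:-, TRANSFORM:-, EMIT:-] out:-; in:-
Tick 10: [PARSE:P3(v=7,ok=F), VALIDATE:-, TRANSFORM:-, EMIT:-] out:-; in:P3
Tick 11: [PARSE:P4(v=2,ok=F), VALIDATE:P3(v=7,ok=F), TRANSFORM:-, EMIT:-] out:-; in:P4
Tick 12: [PARSE:-, VALIDATE:P4(v=2,ok=T), TRANSFORM:P3(v=0,ok=F), EMIT:-] out:-; in:-
Tick 13: [PARSE:-, VALIDATE:-, TRANSFORM:P4(v=4,ok=T), EMIT:P3(v=0,ok=F)] out:-; in:-
Tick 14: [PARSE:-, VALIDATE:-, TRANSFORM:-, EMIT:P4(v=4,ok=T)] out:P3(v=0); in:-
Tick 15: [PARSE:-, VALIDATE:-, TRANSFORM:-, EMIT:-] out:P4(v=4); in:-
P4: arrives tick 11, valid=True (id=4, id%4=0), emit tick 15, final value 4

Answer: 15 4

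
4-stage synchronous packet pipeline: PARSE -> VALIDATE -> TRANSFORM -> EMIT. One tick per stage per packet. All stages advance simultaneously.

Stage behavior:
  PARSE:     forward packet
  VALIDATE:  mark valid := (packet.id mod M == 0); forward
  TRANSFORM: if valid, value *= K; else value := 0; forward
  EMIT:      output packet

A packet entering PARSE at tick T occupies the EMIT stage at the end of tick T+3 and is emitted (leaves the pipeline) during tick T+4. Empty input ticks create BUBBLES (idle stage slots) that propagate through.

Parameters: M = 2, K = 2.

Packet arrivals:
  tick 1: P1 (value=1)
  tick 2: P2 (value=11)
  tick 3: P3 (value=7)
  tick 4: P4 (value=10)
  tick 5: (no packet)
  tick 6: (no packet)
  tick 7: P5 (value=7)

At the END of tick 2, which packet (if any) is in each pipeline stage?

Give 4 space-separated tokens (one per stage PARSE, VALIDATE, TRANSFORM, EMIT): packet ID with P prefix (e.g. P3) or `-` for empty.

Tick 1: [PARSE:P1(v=1,ok=F), VALIDATE:-, TRANSFORM:-, EMIT:-] out:-; in:P1
Tick 2: [PARSE:P2(v=11,ok=F), VALIDATE:P1(v=1,ok=F), TRANSFORM:-, EMIT:-] out:-; in:P2
At end of tick 2: ['P2', 'P1', '-', '-']

Answer: P2 P1 - -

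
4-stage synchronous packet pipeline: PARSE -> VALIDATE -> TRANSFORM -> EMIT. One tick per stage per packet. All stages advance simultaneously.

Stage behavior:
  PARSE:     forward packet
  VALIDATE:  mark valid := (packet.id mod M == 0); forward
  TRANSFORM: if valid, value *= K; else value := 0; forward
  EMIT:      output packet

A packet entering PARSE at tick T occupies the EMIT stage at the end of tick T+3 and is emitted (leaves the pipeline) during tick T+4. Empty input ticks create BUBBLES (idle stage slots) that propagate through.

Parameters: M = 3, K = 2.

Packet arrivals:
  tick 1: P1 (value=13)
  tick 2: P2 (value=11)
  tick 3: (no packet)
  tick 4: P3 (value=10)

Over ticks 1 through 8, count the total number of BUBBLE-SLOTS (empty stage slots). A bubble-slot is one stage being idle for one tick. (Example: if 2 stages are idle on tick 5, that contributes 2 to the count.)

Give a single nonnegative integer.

Answer: 20

Derivation:
Tick 1: [PARSE:P1(v=13,ok=F), VALIDATE:-, TRANSFORM:-, EMIT:-] out:-; bubbles=3
Tick 2: [PARSE:P2(v=11,ok=F), VALIDATE:P1(v=13,ok=F), TRANSFORM:-, EMIT:-] out:-; bubbles=2
Tick 3: [PARSE:-, VALIDATE:P2(v=11,ok=F), TRANSFORM:P1(v=0,ok=F), EMIT:-] out:-; bubbles=2
Tick 4: [PARSE:P3(v=10,ok=F), VALIDATE:-, TRANSFORM:P2(v=0,ok=F), EMIT:P1(v=0,ok=F)] out:-; bubbles=1
Tick 5: [PARSE:-, VALIDATE:P3(v=10,ok=T), TRANSFORM:-, EMIT:P2(v=0,ok=F)] out:P1(v=0); bubbles=2
Tick 6: [PARSE:-, VALIDATE:-, TRANSFORM:P3(v=20,ok=T), EMIT:-] out:P2(v=0); bubbles=3
Tick 7: [PARSE:-, VALIDATE:-, TRANSFORM:-, EMIT:P3(v=20,ok=T)] out:-; bubbles=3
Tick 8: [PARSE:-, VALIDATE:-, TRANSFORM:-, EMIT:-] out:P3(v=20); bubbles=4
Total bubble-slots: 20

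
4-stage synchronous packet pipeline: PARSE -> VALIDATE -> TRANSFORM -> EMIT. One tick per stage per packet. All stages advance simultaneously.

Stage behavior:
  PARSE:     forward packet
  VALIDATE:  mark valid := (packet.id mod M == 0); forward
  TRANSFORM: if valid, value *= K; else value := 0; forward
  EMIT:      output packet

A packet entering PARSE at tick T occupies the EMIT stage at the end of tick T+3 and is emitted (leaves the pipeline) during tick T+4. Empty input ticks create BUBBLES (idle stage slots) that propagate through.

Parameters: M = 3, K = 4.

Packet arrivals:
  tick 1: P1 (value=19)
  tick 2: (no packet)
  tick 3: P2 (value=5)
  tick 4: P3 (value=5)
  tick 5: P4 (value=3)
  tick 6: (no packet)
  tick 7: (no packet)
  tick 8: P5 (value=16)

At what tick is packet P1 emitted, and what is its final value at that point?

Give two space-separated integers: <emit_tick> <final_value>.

Answer: 5 0

Derivation:
Tick 1: [PARSE:P1(v=19,ok=F), VALIDATE:-, TRANSFORM:-, EMIT:-] out:-; in:P1
Tick 2: [PARSE:-, VALIDATE:P1(v=19,ok=F), TRANSFORM:-, EMIT:-] out:-; in:-
Tick 3: [PARSE:P2(v=5,ok=F), VALIDATE:-, TRANSFORM:P1(v=0,ok=F), EMIT:-] out:-; in:P2
Tick 4: [PARSE:P3(v=5,ok=F), VALIDATE:P2(v=5,ok=F), TRANSFORM:-, EMIT:P1(v=0,ok=F)] out:-; in:P3
Tick 5: [PARSE:P4(v=3,ok=F), VALIDATE:P3(v=5,ok=T), TRANSFORM:P2(v=0,ok=F), EMIT:-] out:P1(v=0); in:P4
Tick 6: [PARSE:-, VALIDATE:P4(v=3,ok=F), TRANSFORM:P3(v=20,ok=T), EMIT:P2(v=0,ok=F)] out:-; in:-
Tick 7: [PARSE:-, VALIDATE:-, TRANSFORM:P4(v=0,ok=F), EMIT:P3(v=20,ok=T)] out:P2(v=0); in:-
Tick 8: [PARSE:P5(v=16,ok=F), VALIDATE:-, TRANSFORM:-, EMIT:P4(v=0,ok=F)] out:P3(v=20); in:P5
Tick 9: [PARSE:-, VALIDATE:P5(v=16,ok=F), TRANSFORM:-, EMIT:-] out:P4(v=0); in:-
Tick 10: [PARSE:-, VALIDATE:-, TRANSFORM:P5(v=0,ok=F), EMIT:-] out:-; in:-
Tick 11: [PARSE:-, VALIDATE:-, TRANSFORM:-, EMIT:P5(v=0,ok=F)] out:-; in:-
Tick 12: [PARSE:-, VALIDATE:-, TRANSFORM:-, EMIT:-] out:P5(v=0); in:-
P1: arrives tick 1, valid=False (id=1, id%3=1), emit tick 5, final value 0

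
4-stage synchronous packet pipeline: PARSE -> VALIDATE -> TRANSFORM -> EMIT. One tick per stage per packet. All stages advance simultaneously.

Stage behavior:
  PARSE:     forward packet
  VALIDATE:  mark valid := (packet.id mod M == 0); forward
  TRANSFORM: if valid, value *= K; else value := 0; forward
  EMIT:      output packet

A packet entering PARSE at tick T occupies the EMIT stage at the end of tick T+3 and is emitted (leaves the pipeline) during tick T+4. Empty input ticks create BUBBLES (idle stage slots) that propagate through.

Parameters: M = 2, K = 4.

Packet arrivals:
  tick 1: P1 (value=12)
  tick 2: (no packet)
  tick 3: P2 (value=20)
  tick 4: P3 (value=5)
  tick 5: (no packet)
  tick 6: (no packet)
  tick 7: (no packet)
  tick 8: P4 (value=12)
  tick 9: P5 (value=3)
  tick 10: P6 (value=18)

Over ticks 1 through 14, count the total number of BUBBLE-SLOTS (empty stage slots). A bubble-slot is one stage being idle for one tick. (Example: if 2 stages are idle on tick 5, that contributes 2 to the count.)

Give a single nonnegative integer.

Answer: 32

Derivation:
Tick 1: [PARSE:P1(v=12,ok=F), VALIDATE:-, TRANSFORM:-, EMIT:-] out:-; bubbles=3
Tick 2: [PARSE:-, VALIDATE:P1(v=12,ok=F), TRANSFORM:-, EMIT:-] out:-; bubbles=3
Tick 3: [PARSE:P2(v=20,ok=F), VALIDATE:-, TRANSFORM:P1(v=0,ok=F), EMIT:-] out:-; bubbles=2
Tick 4: [PARSE:P3(v=5,ok=F), VALIDATE:P2(v=20,ok=T), TRANSFORM:-, EMIT:P1(v=0,ok=F)] out:-; bubbles=1
Tick 5: [PARSE:-, VALIDATE:P3(v=5,ok=F), TRANSFORM:P2(v=80,ok=T), EMIT:-] out:P1(v=0); bubbles=2
Tick 6: [PARSE:-, VALIDATE:-, TRANSFORM:P3(v=0,ok=F), EMIT:P2(v=80,ok=T)] out:-; bubbles=2
Tick 7: [PARSE:-, VALIDATE:-, TRANSFORM:-, EMIT:P3(v=0,ok=F)] out:P2(v=80); bubbles=3
Tick 8: [PARSE:P4(v=12,ok=F), VALIDATE:-, TRANSFORM:-, EMIT:-] out:P3(v=0); bubbles=3
Tick 9: [PARSE:P5(v=3,ok=F), VALIDATE:P4(v=12,ok=T), TRANSFORM:-, EMIT:-] out:-; bubbles=2
Tick 10: [PARSE:P6(v=18,ok=F), VALIDATE:P5(v=3,ok=F), TRANSFORM:P4(v=48,ok=T), EMIT:-] out:-; bubbles=1
Tick 11: [PARSE:-, VALIDATE:P6(v=18,ok=T), TRANSFORM:P5(v=0,ok=F), EMIT:P4(v=48,ok=T)] out:-; bubbles=1
Tick 12: [PARSE:-, VALIDATE:-, TRANSFORM:P6(v=72,ok=T), EMIT:P5(v=0,ok=F)] out:P4(v=48); bubbles=2
Tick 13: [PARSE:-, VALIDATE:-, TRANSFORM:-, EMIT:P6(v=72,ok=T)] out:P5(v=0); bubbles=3
Tick 14: [PARSE:-, VALIDATE:-, TRANSFORM:-, EMIT:-] out:P6(v=72); bubbles=4
Total bubble-slots: 32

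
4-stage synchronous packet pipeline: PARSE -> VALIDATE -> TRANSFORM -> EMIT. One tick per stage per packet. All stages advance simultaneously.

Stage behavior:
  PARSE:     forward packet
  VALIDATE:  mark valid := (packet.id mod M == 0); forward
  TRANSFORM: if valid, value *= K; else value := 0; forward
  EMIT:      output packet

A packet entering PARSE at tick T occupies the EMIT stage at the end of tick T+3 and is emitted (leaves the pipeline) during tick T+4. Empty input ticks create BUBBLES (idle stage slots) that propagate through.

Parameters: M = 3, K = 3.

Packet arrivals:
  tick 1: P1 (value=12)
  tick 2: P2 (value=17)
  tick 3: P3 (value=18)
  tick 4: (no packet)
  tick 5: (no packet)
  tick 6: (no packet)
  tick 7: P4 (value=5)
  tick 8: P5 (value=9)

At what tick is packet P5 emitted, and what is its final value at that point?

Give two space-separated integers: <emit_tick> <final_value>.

Tick 1: [PARSE:P1(v=12,ok=F), VALIDATE:-, TRANSFORM:-, EMIT:-] out:-; in:P1
Tick 2: [PARSE:P2(v=17,ok=F), VALIDATE:P1(v=12,ok=F), TRANSFORM:-, EMIT:-] out:-; in:P2
Tick 3: [PARSE:P3(v=18,ok=F), VALIDATE:P2(v=17,ok=F), TRANSFORM:P1(v=0,ok=F), EMIT:-] out:-; in:P3
Tick 4: [PARSE:-, VALIDATE:P3(v=18,ok=T), TRANSFORM:P2(v=0,ok=F), EMIT:P1(v=0,ok=F)] out:-; in:-
Tick 5: [PARSE:-, VALIDATE:-, TRANSFORM:P3(v=54,ok=T), EMIT:P2(v=0,ok=F)] out:P1(v=0); in:-
Tick 6: [PARSE:-, VALIDATE:-, TRANSFORM:-, EMIT:P3(v=54,ok=T)] out:P2(v=0); in:-
Tick 7: [PARSE:P4(v=5,ok=F), VALIDATE:-, TRANSFORM:-, EMIT:-] out:P3(v=54); in:P4
Tick 8: [PARSE:P5(v=9,ok=F), VALIDATE:P4(v=5,ok=F), TRANSFORM:-, EMIT:-] out:-; in:P5
Tick 9: [PARSE:-, VALIDATE:P5(v=9,ok=F), TRANSFORM:P4(v=0,ok=F), EMIT:-] out:-; in:-
Tick 10: [PARSE:-, VALIDATE:-, TRANSFORM:P5(v=0,ok=F), EMIT:P4(v=0,ok=F)] out:-; in:-
Tick 11: [PARSE:-, VALIDATE:-, TRANSFORM:-, EMIT:P5(v=0,ok=F)] out:P4(v=0); in:-
Tick 12: [PARSE:-, VALIDATE:-, TRANSFORM:-, EMIT:-] out:P5(v=0); in:-
P5: arrives tick 8, valid=False (id=5, id%3=2), emit tick 12, final value 0

Answer: 12 0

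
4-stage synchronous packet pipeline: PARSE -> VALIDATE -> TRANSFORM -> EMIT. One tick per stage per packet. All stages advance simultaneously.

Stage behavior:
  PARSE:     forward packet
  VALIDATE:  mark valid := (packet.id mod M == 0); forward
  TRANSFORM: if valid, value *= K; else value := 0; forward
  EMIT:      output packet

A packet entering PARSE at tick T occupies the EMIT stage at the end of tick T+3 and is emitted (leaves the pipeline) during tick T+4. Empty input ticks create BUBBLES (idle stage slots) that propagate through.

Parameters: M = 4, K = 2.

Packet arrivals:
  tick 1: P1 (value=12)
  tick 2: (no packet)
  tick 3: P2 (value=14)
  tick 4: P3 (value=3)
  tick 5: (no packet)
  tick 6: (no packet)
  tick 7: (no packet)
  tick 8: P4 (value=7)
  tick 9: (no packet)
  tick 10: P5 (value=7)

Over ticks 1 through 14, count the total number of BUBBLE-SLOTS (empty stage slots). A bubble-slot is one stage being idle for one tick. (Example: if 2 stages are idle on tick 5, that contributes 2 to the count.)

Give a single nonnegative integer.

Answer: 36

Derivation:
Tick 1: [PARSE:P1(v=12,ok=F), VALIDATE:-, TRANSFORM:-, EMIT:-] out:-; bubbles=3
Tick 2: [PARSE:-, VALIDATE:P1(v=12,ok=F), TRANSFORM:-, EMIT:-] out:-; bubbles=3
Tick 3: [PARSE:P2(v=14,ok=F), VALIDATE:-, TRANSFORM:P1(v=0,ok=F), EMIT:-] out:-; bubbles=2
Tick 4: [PARSE:P3(v=3,ok=F), VALIDATE:P2(v=14,ok=F), TRANSFORM:-, EMIT:P1(v=0,ok=F)] out:-; bubbles=1
Tick 5: [PARSE:-, VALIDATE:P3(v=3,ok=F), TRANSFORM:P2(v=0,ok=F), EMIT:-] out:P1(v=0); bubbles=2
Tick 6: [PARSE:-, VALIDATE:-, TRANSFORM:P3(v=0,ok=F), EMIT:P2(v=0,ok=F)] out:-; bubbles=2
Tick 7: [PARSE:-, VALIDATE:-, TRANSFORM:-, EMIT:P3(v=0,ok=F)] out:P2(v=0); bubbles=3
Tick 8: [PARSE:P4(v=7,ok=F), VALIDATE:-, TRANSFORM:-, EMIT:-] out:P3(v=0); bubbles=3
Tick 9: [PARSE:-, VALIDATE:P4(v=7,ok=T), TRANSFORM:-, EMIT:-] out:-; bubbles=3
Tick 10: [PARSE:P5(v=7,ok=F), VALIDATE:-, TRANSFORM:P4(v=14,ok=T), EMIT:-] out:-; bubbles=2
Tick 11: [PARSE:-, VALIDATE:P5(v=7,ok=F), TRANSFORM:-, EMIT:P4(v=14,ok=T)] out:-; bubbles=2
Tick 12: [PARSE:-, VALIDATE:-, TRANSFORM:P5(v=0,ok=F), EMIT:-] out:P4(v=14); bubbles=3
Tick 13: [PARSE:-, VALIDATE:-, TRANSFORM:-, EMIT:P5(v=0,ok=F)] out:-; bubbles=3
Tick 14: [PARSE:-, VALIDATE:-, TRANSFORM:-, EMIT:-] out:P5(v=0); bubbles=4
Total bubble-slots: 36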